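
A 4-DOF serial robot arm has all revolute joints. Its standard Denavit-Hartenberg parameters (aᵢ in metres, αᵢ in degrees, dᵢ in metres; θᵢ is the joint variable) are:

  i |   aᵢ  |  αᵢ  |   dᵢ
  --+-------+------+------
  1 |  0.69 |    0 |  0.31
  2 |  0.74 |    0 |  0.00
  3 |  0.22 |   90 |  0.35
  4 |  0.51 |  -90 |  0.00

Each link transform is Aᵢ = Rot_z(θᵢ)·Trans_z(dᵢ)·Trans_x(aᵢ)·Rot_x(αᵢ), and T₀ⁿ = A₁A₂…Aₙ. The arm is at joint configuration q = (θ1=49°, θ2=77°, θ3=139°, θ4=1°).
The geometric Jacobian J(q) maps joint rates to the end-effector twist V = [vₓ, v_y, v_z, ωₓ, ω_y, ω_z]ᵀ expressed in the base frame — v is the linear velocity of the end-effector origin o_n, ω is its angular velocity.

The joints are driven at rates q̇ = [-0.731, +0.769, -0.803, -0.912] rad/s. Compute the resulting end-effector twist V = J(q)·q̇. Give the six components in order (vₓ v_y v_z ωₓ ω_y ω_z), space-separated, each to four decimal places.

-0.1991 -0.3069 -0.4650 0.9085 -0.0795 -0.7650

o_n = [-0.0459, 0.3923, 0.6689]
J₁: ẑ×o_n = [-0.3923, -0.0459, 0.0000], ω = ẑ
J2: z=[0.0000, 0.0000, 1.0000] o=[0.4527, 0.5207, 0.3100] → [0.1285, -0.4986, 0.0000, 0.0000, 0.0000, 1.0000]
J3: z=[0.0000, 0.0000, 1.0000] o=[0.0177, 1.1194, 0.3100] → [0.7271, -0.0636, 0.0000, 0.0000, 0.0000, 1.0000]
J4: z=[-0.9962, 0.0872, 0.0000] o=[-0.0015, 0.9003, 0.6600] → [0.0008, 0.0089, 0.5099, -0.9962, 0.0872, 0.0000]
V = J·q̇ = [-0.1991, -0.3069, -0.4650, 0.9085, -0.0795, -0.7650]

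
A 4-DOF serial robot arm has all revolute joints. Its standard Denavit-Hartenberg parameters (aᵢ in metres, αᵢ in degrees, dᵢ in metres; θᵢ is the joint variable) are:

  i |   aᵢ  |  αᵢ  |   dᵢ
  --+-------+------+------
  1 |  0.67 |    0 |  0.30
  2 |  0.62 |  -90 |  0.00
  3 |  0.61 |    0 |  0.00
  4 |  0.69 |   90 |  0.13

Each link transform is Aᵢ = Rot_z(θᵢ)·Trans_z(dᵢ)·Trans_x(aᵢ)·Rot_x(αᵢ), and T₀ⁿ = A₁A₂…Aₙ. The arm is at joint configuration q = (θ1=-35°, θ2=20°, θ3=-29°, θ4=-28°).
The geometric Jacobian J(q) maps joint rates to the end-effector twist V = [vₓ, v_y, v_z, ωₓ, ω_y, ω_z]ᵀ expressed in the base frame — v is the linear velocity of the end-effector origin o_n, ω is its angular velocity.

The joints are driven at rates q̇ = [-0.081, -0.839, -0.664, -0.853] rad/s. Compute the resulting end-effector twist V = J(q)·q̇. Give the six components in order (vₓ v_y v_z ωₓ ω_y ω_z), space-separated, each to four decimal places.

-1.3174 -1.1564 0.9243 -0.3926 -1.4653 -0.9200

o_n = [2.0597, -0.6545, 1.1744]
J₁: ẑ×o_n = [0.6545, 2.0597, -0.0000], ω = ẑ
J2: z=[0.0000, 0.0000, 1.0000] o=[0.5488, -0.3843, 0.3000] → [0.2702, 1.5109, -0.0000, 0.0000, 0.0000, 1.0000]
J3: z=[0.2588, 0.9659, 0.0000] o=[1.1477, -0.5448, 0.3000] → [0.8446, -0.2263, -0.9093, 0.2588, 0.9659, 0.0000]
J4: z=[0.2588, 0.9659, 0.0000] o=[1.6630, -0.6828, 0.5957] → [0.5590, -0.1498, -0.3758, 0.2588, 0.9659, 0.0000]
V = J·q̇ = [-1.3174, -1.1564, 0.9243, -0.3926, -1.4653, -0.9200]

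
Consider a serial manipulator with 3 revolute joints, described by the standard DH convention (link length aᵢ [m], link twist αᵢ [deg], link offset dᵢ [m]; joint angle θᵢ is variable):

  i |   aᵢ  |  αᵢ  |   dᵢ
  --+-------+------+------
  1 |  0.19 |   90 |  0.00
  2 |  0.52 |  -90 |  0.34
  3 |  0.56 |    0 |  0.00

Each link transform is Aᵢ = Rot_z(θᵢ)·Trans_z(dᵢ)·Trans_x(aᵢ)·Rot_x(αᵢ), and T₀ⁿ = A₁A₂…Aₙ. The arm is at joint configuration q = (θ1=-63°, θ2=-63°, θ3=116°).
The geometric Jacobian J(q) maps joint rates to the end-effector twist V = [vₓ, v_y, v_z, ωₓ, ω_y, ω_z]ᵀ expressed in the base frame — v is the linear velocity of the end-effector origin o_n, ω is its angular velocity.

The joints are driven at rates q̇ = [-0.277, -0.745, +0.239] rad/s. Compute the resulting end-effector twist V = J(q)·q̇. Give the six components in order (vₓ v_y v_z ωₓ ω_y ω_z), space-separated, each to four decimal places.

-0.2169 0.1045 0.0143 0.7605 0.1485 -0.1685

o_n = [0.2884, -0.2062, -0.2446]
J₁: ẑ×o_n = [0.2062, 0.2884, -0.0000], ω = ẑ
J2: z=[-0.8910, -0.4540, 0.0000] o=[0.0863, -0.1693, 0.0000] → [0.1110, -0.2179, 0.1246, -0.8910, -0.4540, 0.0000]
J3: z=[0.4045, -0.7939, 0.4540] o=[-0.1095, -0.5340, -0.4633] → [-0.3225, 0.0921, 0.4485, 0.4045, -0.7939, 0.4540]
V = J·q̇ = [-0.2169, 0.1045, 0.0143, 0.7605, 0.1485, -0.1685]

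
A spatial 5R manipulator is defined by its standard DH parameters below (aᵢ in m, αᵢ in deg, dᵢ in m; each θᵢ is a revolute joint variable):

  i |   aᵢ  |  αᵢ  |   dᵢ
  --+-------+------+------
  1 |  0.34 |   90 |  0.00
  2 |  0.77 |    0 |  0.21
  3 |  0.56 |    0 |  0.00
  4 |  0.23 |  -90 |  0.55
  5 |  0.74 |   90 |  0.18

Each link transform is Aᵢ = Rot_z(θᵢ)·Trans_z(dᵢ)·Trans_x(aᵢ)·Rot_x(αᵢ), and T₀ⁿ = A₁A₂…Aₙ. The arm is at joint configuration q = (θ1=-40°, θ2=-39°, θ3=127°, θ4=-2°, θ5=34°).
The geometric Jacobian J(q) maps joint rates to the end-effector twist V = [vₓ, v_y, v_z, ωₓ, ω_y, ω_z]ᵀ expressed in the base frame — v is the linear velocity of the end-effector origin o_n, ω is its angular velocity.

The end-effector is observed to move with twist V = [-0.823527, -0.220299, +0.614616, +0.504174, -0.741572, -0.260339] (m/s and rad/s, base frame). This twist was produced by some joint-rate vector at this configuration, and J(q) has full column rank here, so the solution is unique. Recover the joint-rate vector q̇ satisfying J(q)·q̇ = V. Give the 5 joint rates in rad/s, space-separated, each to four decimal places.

o_n = [0.4188, -0.8034, 0.9291]
J₁: ẑ×o_n = [0.8034, 0.4188, -0.0000], ω = ẑ
J2: z=[-0.6428, -0.7660, 0.0000] o=[0.2605, -0.2185, 0.0000] → [-0.7117, 0.5972, 0.4972, -0.6428, -0.7660, 0.0000]
J3: z=[-0.6428, -0.7660, 0.0000] o=[0.5839, -0.7641, -0.4846] → [-1.0829, 0.9087, -0.1012, -0.6428, -0.7660, 0.0000]
J4: z=[-0.6428, -0.7660, 0.0000] o=[0.5988, -0.7766, 0.0751] → [-0.6542, 0.5489, -0.1207, -0.6428, -0.7660, 0.0000]
J5: z=[-0.7642, 0.6412, 0.0698] o=[0.2576, -1.2083, 0.3045] → [0.3722, 0.4885, -0.4128, -0.7642, 0.6412, 0.0698]
q̇ = J⁺·V = [-0.2000, 0.4530, 0.3620, -0.5710, -0.8650]

-0.2000 0.4530 0.3620 -0.5710 -0.8650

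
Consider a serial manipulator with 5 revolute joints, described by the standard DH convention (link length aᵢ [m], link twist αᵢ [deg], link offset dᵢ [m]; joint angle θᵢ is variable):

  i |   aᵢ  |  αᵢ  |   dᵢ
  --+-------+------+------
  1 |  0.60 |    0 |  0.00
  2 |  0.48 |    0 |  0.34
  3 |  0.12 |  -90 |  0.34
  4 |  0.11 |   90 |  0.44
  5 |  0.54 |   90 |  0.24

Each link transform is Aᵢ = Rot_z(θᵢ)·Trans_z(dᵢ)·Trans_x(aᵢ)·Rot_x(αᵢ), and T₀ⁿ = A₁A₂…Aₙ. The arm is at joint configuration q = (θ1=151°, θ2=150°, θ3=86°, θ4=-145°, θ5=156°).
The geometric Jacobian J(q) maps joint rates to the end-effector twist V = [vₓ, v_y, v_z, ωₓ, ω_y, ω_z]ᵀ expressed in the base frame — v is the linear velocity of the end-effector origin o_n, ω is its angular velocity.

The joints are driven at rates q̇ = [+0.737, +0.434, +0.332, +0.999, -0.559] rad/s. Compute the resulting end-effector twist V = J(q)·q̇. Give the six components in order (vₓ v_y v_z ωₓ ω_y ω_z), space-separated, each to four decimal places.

-1.4037 -0.1394 -0.1057 -0.1679 1.0357 1.9609

o_n = [-0.3130, 0.6017, 0.2635]
J₁: ẑ×o_n = [-0.6017, -0.3130, 0.0000], ω = ẑ
J2: z=[0.0000, 0.0000, 1.0000] o=[-0.5248, 0.2909, 0.0000] → [-0.3108, 0.2118, 0.0000, 0.0000, 0.0000, 1.0000]
J3: z=[0.0000, 0.0000, 1.0000] o=[-0.2776, -0.1206, 0.3400] → [-0.7223, -0.0354, 0.0000, 0.0000, 0.0000, 1.0000]
J4: z=[-0.4540, 0.8910, 0.0000] o=[-0.1706, -0.0661, 0.6800] → [-0.3711, -0.1891, -0.1763, -0.4540, 0.8910, 0.0000]
J5: z=[-0.5111, -0.2604, -0.8192] o=[-0.4507, 0.2851, 0.7431] → [0.3843, -0.3579, -0.1260, -0.5111, -0.2604, -0.8192]
V = J·q̇ = [-1.4037, -0.1394, -0.1057, -0.1679, 1.0357, 1.9609]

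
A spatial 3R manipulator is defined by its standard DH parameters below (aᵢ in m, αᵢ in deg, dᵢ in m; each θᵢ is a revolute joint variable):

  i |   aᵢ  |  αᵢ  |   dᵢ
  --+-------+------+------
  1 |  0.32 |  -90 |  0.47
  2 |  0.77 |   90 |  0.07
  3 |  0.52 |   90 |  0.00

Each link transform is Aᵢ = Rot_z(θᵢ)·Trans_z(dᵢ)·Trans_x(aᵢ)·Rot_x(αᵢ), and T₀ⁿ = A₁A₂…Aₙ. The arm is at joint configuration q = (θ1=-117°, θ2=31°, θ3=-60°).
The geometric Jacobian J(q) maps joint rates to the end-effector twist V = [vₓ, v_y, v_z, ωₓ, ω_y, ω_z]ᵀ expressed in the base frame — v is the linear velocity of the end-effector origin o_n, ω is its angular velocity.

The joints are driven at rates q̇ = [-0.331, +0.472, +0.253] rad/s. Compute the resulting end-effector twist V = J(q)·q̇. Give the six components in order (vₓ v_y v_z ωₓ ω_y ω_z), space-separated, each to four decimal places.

o_n = [-0.8850, -0.8991, -0.0605]
J₁: ẑ×o_n = [0.8991, -0.8850, 0.0000], ω = ẑ
J2: z=[0.8910, -0.4540, 0.0000] o=[-0.1453, -0.2851, 0.4700] → [0.2408, 0.4727, -0.8829, 0.8910, -0.4540, 0.0000]
J3: z=[-0.2338, -0.4589, 0.8572] o=[-0.3825, -0.9050, 0.0734] → [0.0564, -0.4620, -0.2319, -0.2338, -0.4589, 0.8572]
V = J·q̇ = [-0.1697, 0.3991, -0.4754, 0.3614, -0.3304, -0.1141]

-0.1697 0.3991 -0.4754 0.3614 -0.3304 -0.1141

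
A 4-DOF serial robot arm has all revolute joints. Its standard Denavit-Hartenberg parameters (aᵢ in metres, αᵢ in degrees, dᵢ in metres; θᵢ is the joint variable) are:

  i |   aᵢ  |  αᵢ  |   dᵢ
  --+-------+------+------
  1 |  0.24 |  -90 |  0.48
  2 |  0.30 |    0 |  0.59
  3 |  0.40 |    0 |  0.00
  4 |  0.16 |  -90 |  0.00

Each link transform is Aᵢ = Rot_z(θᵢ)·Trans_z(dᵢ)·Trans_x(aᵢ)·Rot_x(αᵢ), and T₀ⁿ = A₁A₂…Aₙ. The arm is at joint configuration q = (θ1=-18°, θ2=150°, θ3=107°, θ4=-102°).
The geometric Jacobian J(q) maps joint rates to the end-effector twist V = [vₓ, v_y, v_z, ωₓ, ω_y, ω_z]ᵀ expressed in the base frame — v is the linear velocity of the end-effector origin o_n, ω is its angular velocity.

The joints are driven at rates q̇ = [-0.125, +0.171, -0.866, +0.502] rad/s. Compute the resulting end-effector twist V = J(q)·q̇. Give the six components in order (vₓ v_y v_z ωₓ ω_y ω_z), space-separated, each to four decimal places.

-0.1896 0.0951 -0.0461 -0.0596 -0.1836 -0.1250

o_n = [-0.0600, 0.6399, 0.6521]
J₁: ẑ×o_n = [-0.6399, -0.0600, 0.0000], ω = ẑ
J2: z=[0.3090, 0.9511, 0.0000] o=[0.2283, -0.0742, 0.4800] → [0.1637, -0.0532, 0.4948, 0.3090, 0.9511, 0.0000]
J3: z=[0.3090, 0.9511, 0.0000] o=[0.1635, 0.5672, 0.3300] → [0.3064, -0.0995, 0.2350, 0.3090, 0.9511, 0.0000]
J4: z=[0.3090, 0.9511, 0.0000] o=[0.0779, 0.5950, 0.7197] → [-0.0643, 0.0209, 0.1450, 0.3090, 0.9511, 0.0000]
V = J·q̇ = [-0.1896, 0.0951, -0.0461, -0.0596, -0.1836, -0.1250]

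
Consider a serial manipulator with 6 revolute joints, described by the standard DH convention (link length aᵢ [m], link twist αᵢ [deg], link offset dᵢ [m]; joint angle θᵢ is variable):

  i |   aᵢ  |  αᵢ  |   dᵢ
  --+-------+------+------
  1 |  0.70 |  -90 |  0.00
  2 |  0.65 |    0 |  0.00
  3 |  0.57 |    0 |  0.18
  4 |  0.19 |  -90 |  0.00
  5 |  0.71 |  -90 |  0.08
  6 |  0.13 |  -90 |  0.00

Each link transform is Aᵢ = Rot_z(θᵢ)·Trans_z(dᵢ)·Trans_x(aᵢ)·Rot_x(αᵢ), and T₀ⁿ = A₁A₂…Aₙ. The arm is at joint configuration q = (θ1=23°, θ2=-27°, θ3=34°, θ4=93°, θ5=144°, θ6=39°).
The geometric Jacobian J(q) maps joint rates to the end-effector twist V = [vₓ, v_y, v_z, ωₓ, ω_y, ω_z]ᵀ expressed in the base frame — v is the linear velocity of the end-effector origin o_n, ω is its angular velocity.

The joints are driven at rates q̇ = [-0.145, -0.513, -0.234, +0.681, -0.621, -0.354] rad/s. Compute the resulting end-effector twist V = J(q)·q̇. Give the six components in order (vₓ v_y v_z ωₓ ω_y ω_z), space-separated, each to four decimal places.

o_n = [1.8903, 0.4801, 0.6844]
J₁: ẑ×o_n = [-0.4801, 1.8903, 0.0000], ω = ẑ
J2: z=[-0.3907, 0.9205, 0.0000] o=[0.6444, 0.2735, 0.0000] → [0.6300, 0.2674, -1.2276, -0.3907, 0.9205, 0.0000]
J3: z=[-0.3907, 0.9205, 0.0000] o=[1.1775, 0.4998, 0.2951] → [0.3583, 0.1521, -0.6485, -0.3907, 0.9205, 0.0000]
J4: z=[-0.3907, 0.9205, 0.0000] o=[1.6279, 0.8866, 0.2256] → [0.4223, 0.1792, -0.0827, -0.3907, 0.9205, 0.0000]
J5: z=[-0.9065, -0.3848, 0.1736] o=[1.5975, 0.8737, 0.0385] → [-0.1802, 0.6363, 0.4695, -0.9065, -0.3848, 0.1736]
J6: z=[-0.2222, 0.7846, 0.5789] o=[1.7799, 0.4977, 0.6181] → [0.0622, 0.0786, -0.0827, -0.2222, 0.7846, 0.5789]
V = J·q̇ = [0.0400, -0.7478, 0.4629, 0.6674, -0.0995, -0.4578]

0.0400 -0.7478 0.4629 0.6674 -0.0995 -0.4578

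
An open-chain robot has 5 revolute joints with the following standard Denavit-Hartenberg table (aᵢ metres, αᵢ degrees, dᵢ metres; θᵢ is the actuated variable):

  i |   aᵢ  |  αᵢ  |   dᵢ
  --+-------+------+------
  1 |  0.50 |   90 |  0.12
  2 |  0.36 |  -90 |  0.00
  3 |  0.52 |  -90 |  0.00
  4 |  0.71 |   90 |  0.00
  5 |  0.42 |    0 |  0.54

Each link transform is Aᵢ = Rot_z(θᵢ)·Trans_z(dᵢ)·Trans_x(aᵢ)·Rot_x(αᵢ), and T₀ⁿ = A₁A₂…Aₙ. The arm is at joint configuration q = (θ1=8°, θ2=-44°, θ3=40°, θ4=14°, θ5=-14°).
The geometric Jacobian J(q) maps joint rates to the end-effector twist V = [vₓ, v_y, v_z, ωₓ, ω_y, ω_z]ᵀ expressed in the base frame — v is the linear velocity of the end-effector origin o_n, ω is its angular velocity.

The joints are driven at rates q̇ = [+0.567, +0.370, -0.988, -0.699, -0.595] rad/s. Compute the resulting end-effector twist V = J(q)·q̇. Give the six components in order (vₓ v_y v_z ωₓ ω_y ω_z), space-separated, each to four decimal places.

o_n = [1.7749, 1.2970, -0.9163]
J₁: ẑ×o_n = [-1.2970, 1.7749, 0.0000], ω = ẑ
J2: z=[0.1392, -0.9903, 0.0000] o=[0.4951, 0.0696, 0.1200] → [1.0262, 0.1442, 1.4382, 0.1392, -0.9903, 0.0000]
J3: z=[0.6879, 0.0967, 0.7193] o=[0.7516, 0.1056, -0.1301] → [-0.9330, 1.2769, 0.7206, 0.6879, 0.0967, 0.7193]
J4: z=[-0.5645, 0.6942, 0.4465] o=[0.9888, 0.4765, -0.4068] → [-0.7201, 0.0634, -1.0089, -0.5645, 0.6942, 0.4465]
J5: z=[0.7778, 0.2664, 0.5692] o=[1.1850, 0.9512, -0.8969] → [-0.2020, 0.3509, 0.1118, 0.7778, 0.2664, 0.5692]
V = J·q̇ = [1.1896, -0.4550, 0.4588, -0.6964, -1.1057, -0.7945]

1.1896 -0.4550 0.4588 -0.6964 -1.1057 -0.7945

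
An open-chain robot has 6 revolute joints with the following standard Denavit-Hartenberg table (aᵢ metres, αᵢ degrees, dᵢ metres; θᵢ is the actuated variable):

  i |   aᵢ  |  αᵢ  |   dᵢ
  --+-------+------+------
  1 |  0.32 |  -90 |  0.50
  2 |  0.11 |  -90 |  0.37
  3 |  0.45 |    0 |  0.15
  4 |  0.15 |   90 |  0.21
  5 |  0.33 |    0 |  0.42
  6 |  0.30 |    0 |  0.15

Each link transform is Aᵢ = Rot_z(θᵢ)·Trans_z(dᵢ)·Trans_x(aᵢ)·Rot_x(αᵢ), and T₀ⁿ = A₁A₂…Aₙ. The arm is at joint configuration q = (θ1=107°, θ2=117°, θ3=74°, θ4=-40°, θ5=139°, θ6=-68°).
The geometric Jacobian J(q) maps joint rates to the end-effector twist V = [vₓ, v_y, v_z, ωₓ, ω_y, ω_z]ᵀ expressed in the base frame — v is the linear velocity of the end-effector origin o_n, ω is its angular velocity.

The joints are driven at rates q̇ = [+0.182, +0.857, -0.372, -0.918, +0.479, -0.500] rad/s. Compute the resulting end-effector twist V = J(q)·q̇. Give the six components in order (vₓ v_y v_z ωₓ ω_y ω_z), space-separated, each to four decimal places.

-0.4218 0.0674 1.2892 -1.1405 0.8588 -0.3932

o_n = [-0.1891, -0.7865, 0.3990]
J₁: ẑ×o_n = [0.7865, -0.1891, 0.0000], ω = ẑ
J2: z=[-0.9563, -0.2924, 0.0000] o=[-0.0936, 0.3060, 0.5000] → [0.0295, -0.0966, 1.0168, -0.9563, -0.2924, 0.0000]
J3: z=[0.2605, -0.8521, 0.4540] o=[-0.4328, 0.1501, 0.4020] → [0.4277, 0.1114, -0.0363, 0.2605, -0.8521, 0.4540]
J4: z=[0.2605, -0.8521, 0.4540] o=[0.0364, 0.0949, 0.3596] → [0.3665, -0.1126, -0.4217, 0.2605, -0.8521, 0.4540]
J5: z=[-0.7186, -0.4852, -0.4982] o=[0.1878, -0.1135, 0.3441] → [-0.3619, 0.2272, 0.3007, -0.7186, -0.4852, -0.4982]
J6: z=[-0.7186, -0.4852, -0.4982] o=[-0.2182, -0.4528, 0.4171] → [-0.1575, -0.0275, 0.2539, -0.7186, -0.4852, -0.4982]
V = J·q̇ = [-0.4218, 0.0674, 1.2892, -1.1405, 0.8588, -0.3932]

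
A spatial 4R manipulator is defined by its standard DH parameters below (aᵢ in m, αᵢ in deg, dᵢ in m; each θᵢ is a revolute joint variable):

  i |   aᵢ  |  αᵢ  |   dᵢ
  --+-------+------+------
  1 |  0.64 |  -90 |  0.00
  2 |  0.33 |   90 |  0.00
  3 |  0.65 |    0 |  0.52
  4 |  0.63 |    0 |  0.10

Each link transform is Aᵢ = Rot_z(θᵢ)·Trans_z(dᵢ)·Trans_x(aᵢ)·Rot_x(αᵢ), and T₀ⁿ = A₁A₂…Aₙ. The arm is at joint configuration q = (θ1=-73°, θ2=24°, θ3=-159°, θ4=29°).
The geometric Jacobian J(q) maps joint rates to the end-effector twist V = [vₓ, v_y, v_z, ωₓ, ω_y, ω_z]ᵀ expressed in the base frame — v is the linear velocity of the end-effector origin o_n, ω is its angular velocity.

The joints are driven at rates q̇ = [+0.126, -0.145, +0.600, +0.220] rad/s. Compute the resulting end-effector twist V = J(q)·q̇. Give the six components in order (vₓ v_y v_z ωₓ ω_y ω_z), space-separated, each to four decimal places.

-0.4997 -0.6307 -0.2716 -0.0412 -0.3613 0.8751

o_n = [-0.6055, -0.4668, 0.8437]
J₁: ẑ×o_n = [0.4668, -0.6055, 0.0000], ω = ẑ
J2: z=[0.9563, 0.2924, 0.0000] o=[0.1871, -0.6120, 0.0000] → [0.2467, -0.8068, 0.3707, 0.9563, 0.2924, 0.0000]
J3: z=[0.1189, -0.3890, 0.9135] o=[0.2753, -0.9003, -0.1342] → [-0.7765, -0.9209, -0.2910, 0.1189, -0.3890, 0.9135]
J4: z=[0.1189, -0.3890, 0.9135] o=[-0.0477, -0.6406, 0.5876] → [-0.2584, -0.5400, -0.1963, 0.1189, -0.3890, 0.9135]
V = J·q̇ = [-0.4997, -0.6307, -0.2716, -0.0412, -0.3613, 0.8751]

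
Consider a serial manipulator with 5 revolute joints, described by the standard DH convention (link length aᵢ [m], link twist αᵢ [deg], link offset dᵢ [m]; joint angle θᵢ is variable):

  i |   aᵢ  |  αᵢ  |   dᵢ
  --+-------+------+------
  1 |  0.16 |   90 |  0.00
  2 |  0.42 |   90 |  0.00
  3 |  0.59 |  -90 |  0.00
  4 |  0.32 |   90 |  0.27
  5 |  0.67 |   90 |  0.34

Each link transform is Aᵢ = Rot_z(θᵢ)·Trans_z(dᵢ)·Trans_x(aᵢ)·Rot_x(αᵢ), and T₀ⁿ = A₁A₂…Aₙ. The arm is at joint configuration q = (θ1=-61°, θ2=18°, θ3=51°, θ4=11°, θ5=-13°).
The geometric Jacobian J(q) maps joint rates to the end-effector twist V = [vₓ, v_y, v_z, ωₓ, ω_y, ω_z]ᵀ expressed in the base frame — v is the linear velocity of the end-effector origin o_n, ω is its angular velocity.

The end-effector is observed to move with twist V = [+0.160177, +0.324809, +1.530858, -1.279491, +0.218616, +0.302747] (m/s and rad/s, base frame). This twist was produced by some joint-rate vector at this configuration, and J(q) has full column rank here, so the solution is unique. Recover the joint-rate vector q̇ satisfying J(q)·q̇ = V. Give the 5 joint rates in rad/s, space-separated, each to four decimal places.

0.2620 0.5650 0.3770 0.8720 -0.6790

o_n = [-0.4421, -1.9379, 0.2733]
J₁: ẑ×o_n = [1.9379, -0.4421, 0.0000], ω = ẑ
J2: z=[-0.8746, -0.4848, 0.0000] o=[0.0776, -0.1399, 0.0000] → [-0.1325, 0.2391, 1.3206, -0.8746, -0.4848, 0.0000]
J3: z=[0.1498, -0.2703, -0.9511] o=[0.2712, -0.4893, 0.1298] → [-1.4165, 0.6569, -0.4098, 0.1498, -0.2703, -0.9511]
J4: z=[-0.9087, 0.3413, -0.2402] o=[0.0414, -1.0204, 0.2445] → [-0.2105, 0.1423, 0.9987, -0.9087, 0.3413, -0.2402]
J5: z=[0.0727, -0.4371, -0.8965] o=[-0.3355, -1.1946, 0.2988] → [-0.6552, 0.0974, -0.1007, 0.0727, -0.4371, -0.8965]
q̇ = J⁺·V = [0.2620, 0.5650, 0.3770, 0.8720, -0.6790]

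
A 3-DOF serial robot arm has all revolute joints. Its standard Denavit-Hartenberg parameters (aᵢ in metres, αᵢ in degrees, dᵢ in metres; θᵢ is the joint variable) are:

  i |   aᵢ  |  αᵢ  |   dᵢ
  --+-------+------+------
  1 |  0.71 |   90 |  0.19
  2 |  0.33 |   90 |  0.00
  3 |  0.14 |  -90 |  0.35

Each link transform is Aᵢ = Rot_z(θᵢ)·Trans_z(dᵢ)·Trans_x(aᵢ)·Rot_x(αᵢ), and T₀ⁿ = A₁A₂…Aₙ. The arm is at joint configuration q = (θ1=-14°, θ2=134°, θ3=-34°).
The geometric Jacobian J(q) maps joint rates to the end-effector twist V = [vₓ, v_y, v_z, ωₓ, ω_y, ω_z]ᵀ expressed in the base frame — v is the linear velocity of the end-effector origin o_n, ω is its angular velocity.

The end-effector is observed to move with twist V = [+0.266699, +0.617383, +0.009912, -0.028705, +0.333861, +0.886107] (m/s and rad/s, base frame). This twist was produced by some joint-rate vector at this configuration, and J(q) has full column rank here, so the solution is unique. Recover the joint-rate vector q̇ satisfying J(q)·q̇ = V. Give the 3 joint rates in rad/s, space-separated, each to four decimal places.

o_n = [0.6515, -0.0817, 0.7540]
J₁: ẑ×o_n = [0.0817, 0.6515, -0.0000], ω = ẑ
J2: z=[-0.2419, -0.9703, 0.0000] o=[0.6889, -0.1718, 0.1900] → [-0.5472, 0.1364, -0.0581, -0.2419, -0.9703, 0.0000]
J3: z=[0.6980, -0.1740, 0.6947] o=[0.4665, -0.1163, 0.4274] → [-0.0808, -0.0995, 0.0563, 0.6980, -0.1740, 0.6947]
q̇ = J⁺·V = [0.9910, -0.3170, -0.1510]

0.9910 -0.3170 -0.1510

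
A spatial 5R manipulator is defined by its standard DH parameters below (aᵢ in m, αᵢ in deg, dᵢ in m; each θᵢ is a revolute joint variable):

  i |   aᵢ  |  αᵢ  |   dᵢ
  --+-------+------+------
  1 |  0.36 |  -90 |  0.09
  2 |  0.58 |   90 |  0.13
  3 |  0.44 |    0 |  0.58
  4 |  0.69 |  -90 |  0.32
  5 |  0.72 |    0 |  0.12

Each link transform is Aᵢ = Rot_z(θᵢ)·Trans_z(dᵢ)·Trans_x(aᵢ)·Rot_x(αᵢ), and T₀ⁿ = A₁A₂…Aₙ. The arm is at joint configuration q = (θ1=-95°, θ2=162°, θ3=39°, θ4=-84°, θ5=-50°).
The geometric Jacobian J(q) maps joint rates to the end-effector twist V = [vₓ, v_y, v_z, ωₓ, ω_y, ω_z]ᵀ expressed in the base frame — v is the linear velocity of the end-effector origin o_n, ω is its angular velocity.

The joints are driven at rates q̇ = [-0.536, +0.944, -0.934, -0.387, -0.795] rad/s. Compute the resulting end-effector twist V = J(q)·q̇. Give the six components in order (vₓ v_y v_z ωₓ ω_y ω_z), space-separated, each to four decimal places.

o_n = [-0.2416, 0.9489, -1.8535]
J₁: ẑ×o_n = [-0.9489, -0.2416, 0.0000], ω = ẑ
J2: z=[0.9962, -0.0872, 0.0000] o=[-0.0314, -0.3586, 0.0900] → [0.1694, 1.9361, 1.2842, 0.9962, -0.0872, 0.0000]
J3: z=[-0.0269, -0.3078, -0.9511] o=[0.1462, 0.1796, -0.0892] → [1.2748, 0.3213, -0.1401, -0.0269, -0.3078, -0.9511]
J4: z=[-0.0269, -0.3078, -0.9511] o=[0.4348, 0.3008, -0.7465] → [0.9571, 0.6135, -0.2257, -0.0269, -0.3078, -0.9511]
J5: z=[0.7630, 0.6083, -0.2185] o=[-0.0194, 0.7071, -1.2016] → [-0.3437, 0.5460, 0.3196, 0.7630, 0.6083, -0.2185]
V = J·q̇ = [-0.6193, 0.9856, 1.1764, 0.3694, -0.1592, 0.8941]

-0.6193 0.9856 1.1764 0.3694 -0.1592 0.8941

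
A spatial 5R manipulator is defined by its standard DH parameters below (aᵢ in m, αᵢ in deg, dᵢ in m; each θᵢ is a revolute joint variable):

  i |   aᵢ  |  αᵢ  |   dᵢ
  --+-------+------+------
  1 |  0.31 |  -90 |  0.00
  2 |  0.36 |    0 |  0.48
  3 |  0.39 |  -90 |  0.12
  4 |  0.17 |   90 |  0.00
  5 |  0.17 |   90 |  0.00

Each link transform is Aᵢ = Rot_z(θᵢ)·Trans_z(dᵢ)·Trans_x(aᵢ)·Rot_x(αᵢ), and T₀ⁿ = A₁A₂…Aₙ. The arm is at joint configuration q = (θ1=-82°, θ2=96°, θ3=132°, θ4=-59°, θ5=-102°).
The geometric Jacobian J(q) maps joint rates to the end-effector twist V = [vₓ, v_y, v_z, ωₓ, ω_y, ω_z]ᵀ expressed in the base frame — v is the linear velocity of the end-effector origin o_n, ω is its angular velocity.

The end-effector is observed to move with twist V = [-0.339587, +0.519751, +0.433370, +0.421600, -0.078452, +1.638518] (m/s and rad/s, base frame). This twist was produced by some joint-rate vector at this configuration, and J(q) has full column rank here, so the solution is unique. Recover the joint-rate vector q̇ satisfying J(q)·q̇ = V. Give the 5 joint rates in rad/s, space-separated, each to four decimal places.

o_n = [0.6864, 0.2566, -0.1279]
J₁: ẑ×o_n = [-0.2566, 0.6864, 0.0000], ω = ẑ
J2: z=[0.9903, 0.1392, 0.0000] o=[0.0431, -0.3070, 0.0000] → [-0.0178, 0.1267, 0.4686, 0.9903, 0.1392, 0.0000]
J3: z=[0.9903, 0.1392, 0.0000] o=[0.5132, -0.2029, -0.3580] → [0.0320, -0.2279, 0.4309, 0.9903, 0.1392, 0.0000]
J4: z=[0.1034, -0.7359, 0.6691] o=[0.5957, 0.0722, -0.0682] → [-0.0794, 0.0668, 0.0858, 0.1034, -0.7359, 0.6691]
J5: z=[0.5898, -0.4963, -0.6370] o=[0.7319, 0.1505, -0.0031] → [0.1295, 0.1026, 0.0400, 0.5898, -0.4963, -0.6370]
q̇ = J⁺·V = [0.5630, 0.9950, -0.1630, 0.8210, -0.8260]

0.5630 0.9950 -0.1630 0.8210 -0.8260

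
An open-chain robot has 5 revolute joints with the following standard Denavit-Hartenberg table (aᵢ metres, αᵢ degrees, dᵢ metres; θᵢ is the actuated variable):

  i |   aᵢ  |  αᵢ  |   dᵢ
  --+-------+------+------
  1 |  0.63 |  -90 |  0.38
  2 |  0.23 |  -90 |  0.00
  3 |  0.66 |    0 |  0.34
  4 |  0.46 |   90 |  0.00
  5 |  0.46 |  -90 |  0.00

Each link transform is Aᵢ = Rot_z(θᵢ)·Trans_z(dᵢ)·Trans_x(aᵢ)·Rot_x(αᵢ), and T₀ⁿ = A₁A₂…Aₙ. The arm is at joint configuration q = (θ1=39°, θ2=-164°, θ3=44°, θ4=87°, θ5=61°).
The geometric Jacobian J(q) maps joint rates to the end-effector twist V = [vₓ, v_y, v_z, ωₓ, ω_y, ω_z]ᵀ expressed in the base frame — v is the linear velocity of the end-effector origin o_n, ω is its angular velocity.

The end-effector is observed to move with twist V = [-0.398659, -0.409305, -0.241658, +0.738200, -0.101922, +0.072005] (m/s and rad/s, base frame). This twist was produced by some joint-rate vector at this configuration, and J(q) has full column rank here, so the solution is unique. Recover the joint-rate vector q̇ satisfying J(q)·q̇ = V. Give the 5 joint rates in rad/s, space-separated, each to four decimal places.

-0.0430 -0.9420 -0.0630 0.3140 -0.6070

o_n = [1.0698, -0.3869, 1.1643]
J₁: ẑ×o_n = [0.3869, 1.0698, -0.0000], ω = ẑ
J2: z=[-0.6293, 0.7771, 0.0000] o=[0.4896, 0.3965, 0.3800] → [0.6095, 0.4936, 0.0421, -0.6293, 0.7771, 0.0000]
J3: z=[0.2142, 0.1735, 0.9613] o=[0.3178, 0.2573, 0.4434] → [0.7444, 0.5685, -0.2685, 0.2142, 0.1735, 0.9613]
J4: z=[0.2142, 0.1735, 0.9613] o=[0.3245, -0.3272, 0.9011] → [0.1031, 0.6601, -0.1421, 0.2142, 0.1735, 0.9613]
J5: z=[-0.1509, -0.9664, 0.2080] o=[0.7684, -0.4144, 0.8179] → [-0.3405, 0.1150, 0.2871, -0.1509, -0.9664, 0.2080]
q̇ = J⁺·V = [-0.0430, -0.9420, -0.0630, 0.3140, -0.6070]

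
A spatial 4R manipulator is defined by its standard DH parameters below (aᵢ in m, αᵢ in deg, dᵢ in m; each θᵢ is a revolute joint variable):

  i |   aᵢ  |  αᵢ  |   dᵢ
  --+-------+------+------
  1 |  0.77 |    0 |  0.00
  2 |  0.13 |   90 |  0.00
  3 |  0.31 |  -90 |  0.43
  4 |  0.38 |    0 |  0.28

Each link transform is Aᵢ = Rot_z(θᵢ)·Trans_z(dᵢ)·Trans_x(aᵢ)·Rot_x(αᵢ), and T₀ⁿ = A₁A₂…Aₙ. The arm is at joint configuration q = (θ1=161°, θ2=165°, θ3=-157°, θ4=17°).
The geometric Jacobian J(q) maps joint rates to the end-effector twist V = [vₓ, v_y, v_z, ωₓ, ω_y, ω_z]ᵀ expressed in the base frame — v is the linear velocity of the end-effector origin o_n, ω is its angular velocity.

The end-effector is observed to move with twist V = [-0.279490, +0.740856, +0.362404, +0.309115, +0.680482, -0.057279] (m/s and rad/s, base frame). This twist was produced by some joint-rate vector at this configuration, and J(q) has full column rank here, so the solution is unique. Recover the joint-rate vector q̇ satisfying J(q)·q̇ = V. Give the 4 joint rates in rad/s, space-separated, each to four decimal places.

-0.5920 0.2420 -0.7370 -0.3180

o_n = [-1.2218, 0.1991, -0.5209]
J₁: ẑ×o_n = [-0.1991, -1.2218, 0.0000], ω = ẑ
J2: z=[0.0000, 0.0000, 1.0000] o=[-0.7280, 0.2507, 0.0000] → [0.0516, -0.4937, 0.0000, 0.0000, 0.0000, 1.0000]
J3: z=[-0.5592, -0.8290, 0.0000] o=[-0.6203, 0.1780, 0.0000] → [0.4318, -0.2913, -0.5105, -0.5592, -0.8290, 0.0000]
J4: z=[0.3239, -0.2185, -0.9205] o=[-1.0973, -0.0189, -0.1211] → [0.2880, 0.2441, 0.0434, 0.3239, -0.2185, -0.9205]
q̇ = J⁺·V = [-0.5920, 0.2420, -0.7370, -0.3180]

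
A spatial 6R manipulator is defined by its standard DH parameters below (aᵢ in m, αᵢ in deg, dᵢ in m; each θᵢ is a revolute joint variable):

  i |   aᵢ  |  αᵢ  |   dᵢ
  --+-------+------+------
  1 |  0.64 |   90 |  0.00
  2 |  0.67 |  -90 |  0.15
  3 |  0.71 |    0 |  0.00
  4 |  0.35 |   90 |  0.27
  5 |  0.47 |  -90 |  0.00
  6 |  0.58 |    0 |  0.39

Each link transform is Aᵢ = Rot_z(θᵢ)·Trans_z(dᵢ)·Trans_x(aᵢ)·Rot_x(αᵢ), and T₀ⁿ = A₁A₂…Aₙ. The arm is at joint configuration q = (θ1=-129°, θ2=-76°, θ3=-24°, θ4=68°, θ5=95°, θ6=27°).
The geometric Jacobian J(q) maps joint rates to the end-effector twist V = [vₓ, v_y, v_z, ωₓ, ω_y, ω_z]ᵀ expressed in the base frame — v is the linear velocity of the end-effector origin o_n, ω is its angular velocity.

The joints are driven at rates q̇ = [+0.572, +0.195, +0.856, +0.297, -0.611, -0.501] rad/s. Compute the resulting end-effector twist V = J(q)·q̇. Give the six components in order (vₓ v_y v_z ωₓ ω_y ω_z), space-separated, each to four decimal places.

o_n = [-1.5674, -1.4019, -0.7201]
J₁: ẑ×o_n = [1.4019, -1.5674, 0.0000], ω = ẑ
J2: z=[-0.7771, 0.6293, 0.0000] o=[-0.4028, -0.4974, 0.0000] → [-0.4532, -0.5597, 1.4359, -0.7771, 0.6293, 0.0000]
J3: z=[-0.6106, -0.7541, 0.2419] o=[-0.6213, -0.5289, -0.6501] → [0.2640, -0.2717, -0.1803, -0.6106, -0.7541, 0.2419]
J4: z=[-0.6106, -0.7541, 0.2419] o=[-0.9445, -0.4691, -1.2794] → [-0.1961, 0.1908, 0.0999, -0.6106, -0.7541, 0.2419]
J5: z=[-0.6648, 0.3221, -0.6740] o=[-0.9588, -0.8731, -1.4584] → [-0.1186, 0.9011, 0.5476, -0.6648, 0.3221, -0.6740]
J6: z=[-0.3755, 0.6359, 0.6742] o=[-1.2623, -1.2027, -1.3166] → [0.5136, 0.0182, 0.2688, -0.3755, 0.6359, 0.6742]
V = J·q̇ = [0.6965, -1.7412, -0.3140, -0.2613, -1.2621, 0.9250]

0.6965 -1.7412 -0.3140 -0.2613 -1.2621 0.9250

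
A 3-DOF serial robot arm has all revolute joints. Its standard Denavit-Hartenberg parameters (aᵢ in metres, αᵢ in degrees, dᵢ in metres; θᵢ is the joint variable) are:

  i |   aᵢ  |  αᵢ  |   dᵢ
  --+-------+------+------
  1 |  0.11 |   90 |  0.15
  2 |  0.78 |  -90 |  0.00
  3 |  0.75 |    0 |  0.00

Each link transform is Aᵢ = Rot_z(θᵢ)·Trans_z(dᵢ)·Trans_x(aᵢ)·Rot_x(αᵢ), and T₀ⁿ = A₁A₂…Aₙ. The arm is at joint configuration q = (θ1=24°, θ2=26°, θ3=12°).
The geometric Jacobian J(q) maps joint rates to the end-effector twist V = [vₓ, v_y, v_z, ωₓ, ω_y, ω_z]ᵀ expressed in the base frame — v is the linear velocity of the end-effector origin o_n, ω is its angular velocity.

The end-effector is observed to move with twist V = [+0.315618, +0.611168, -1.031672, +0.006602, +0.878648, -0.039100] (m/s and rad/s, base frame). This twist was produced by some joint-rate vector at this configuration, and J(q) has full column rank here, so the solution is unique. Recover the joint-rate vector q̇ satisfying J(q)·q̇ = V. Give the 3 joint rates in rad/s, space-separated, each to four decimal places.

0.7060 -0.8000 -0.8290

o_n = [1.2799, 0.7405, 0.8135]
J₁: ẑ×o_n = [-0.7405, 1.2799, 0.0000], ω = ẑ
J2: z=[0.4067, -0.9135, 0.0000] o=[0.1005, 0.0447, 0.1500] → [-0.6062, -0.2699, 1.3604, 0.4067, -0.9135, 0.0000]
J3: z=[-0.4005, -0.1783, 0.8988] o=[0.7409, 0.3299, 0.4919] → [-0.4264, 0.6132, -0.0684, -0.4005, -0.1783, 0.8988]
q̇ = J⁺·V = [0.7060, -0.8000, -0.8290]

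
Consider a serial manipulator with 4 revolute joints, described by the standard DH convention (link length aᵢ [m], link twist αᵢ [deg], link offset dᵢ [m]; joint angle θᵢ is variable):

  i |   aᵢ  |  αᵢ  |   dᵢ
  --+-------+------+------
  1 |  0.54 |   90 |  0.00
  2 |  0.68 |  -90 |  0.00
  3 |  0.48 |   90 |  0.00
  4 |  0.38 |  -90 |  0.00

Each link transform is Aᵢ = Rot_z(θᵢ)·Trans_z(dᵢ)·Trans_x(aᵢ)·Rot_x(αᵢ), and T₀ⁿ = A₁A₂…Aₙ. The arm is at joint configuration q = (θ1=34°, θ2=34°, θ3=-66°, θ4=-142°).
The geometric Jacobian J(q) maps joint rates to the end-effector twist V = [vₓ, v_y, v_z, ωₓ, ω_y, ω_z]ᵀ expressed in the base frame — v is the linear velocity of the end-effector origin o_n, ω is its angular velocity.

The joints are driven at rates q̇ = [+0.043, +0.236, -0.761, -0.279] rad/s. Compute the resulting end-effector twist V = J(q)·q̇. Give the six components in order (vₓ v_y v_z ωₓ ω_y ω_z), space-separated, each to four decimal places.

-0.2151 -0.0734 0.1625 0.5965 0.2545 -0.4454

o_n = [1.1662, 0.5877, 0.2274]
J₁: ẑ×o_n = [-0.5877, 1.1662, 0.0000], ω = ẑ
J2: z=[0.5592, -0.8290, 0.0000] o=[0.4477, 0.3020, 0.0000] → [-0.1885, -0.1271, 0.7555, 0.5592, -0.8290, 0.0000]
J3: z=[-0.4636, -0.3127, 0.8290] o=[0.9150, 0.6172, 0.3803] → [0.0723, 0.1374, 0.0922, -0.4636, -0.3127, 0.8290]
J4: z=[-0.4004, -0.7607, -0.5108] o=[1.2944, 0.3442, 0.4894] → [0.3237, -0.0394, -0.1950, -0.4004, -0.7607, -0.5108]
V = J·q̇ = [-0.2151, -0.0734, 0.1625, 0.5965, 0.2545, -0.4454]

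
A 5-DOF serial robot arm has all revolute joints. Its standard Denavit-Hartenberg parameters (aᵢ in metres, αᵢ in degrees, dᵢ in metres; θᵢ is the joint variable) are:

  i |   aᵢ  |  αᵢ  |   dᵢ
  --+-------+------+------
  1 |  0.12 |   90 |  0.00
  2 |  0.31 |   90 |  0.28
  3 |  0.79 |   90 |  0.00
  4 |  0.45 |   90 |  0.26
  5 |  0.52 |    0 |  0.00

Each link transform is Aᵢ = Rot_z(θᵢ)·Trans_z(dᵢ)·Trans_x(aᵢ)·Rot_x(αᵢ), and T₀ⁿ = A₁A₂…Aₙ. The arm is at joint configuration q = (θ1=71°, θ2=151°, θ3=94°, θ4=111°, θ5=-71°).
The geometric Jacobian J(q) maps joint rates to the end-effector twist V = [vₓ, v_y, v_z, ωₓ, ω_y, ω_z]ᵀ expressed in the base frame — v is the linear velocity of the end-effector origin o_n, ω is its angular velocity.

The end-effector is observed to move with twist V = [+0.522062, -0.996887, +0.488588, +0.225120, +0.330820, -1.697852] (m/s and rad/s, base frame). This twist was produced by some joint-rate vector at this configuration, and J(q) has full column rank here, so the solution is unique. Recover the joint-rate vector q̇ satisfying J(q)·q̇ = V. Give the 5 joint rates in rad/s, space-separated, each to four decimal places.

-0.9450 -0.3960 -0.6820 -0.6660 0.5880

o_n = [0.9044, 0.0756, 0.5247]
J₁: ẑ×o_n = [-0.0756, 0.9044, 0.0000], ω = ẑ
J2: z=[0.9455, -0.3256, 0.0000] o=[0.0391, 0.1135, 0.0000] → [-0.1708, -0.4961, 0.2460, 0.9455, -0.3256, 0.0000]
J3: z=[0.1578, 0.4584, 0.8746] o=[0.2155, -0.2341, 0.1503] → [-0.0992, 0.5434, -0.2669, 0.1578, 0.4584, 0.8746]
J4: z=[-0.2181, -0.8477, 0.4836] o=[0.9764, -0.4451, 0.1236] → [-0.5918, 0.0527, -0.1746, -0.2181, -0.8477, 0.4836]
J5: z=[0.9557, -0.0851, 0.2819] o=[0.8307, -0.4298, 0.6222] → [-0.1342, 0.1140, 0.4893, 0.9557, -0.0851, 0.2819]
q̇ = J⁺·V = [-0.9450, -0.3960, -0.6820, -0.6660, 0.5880]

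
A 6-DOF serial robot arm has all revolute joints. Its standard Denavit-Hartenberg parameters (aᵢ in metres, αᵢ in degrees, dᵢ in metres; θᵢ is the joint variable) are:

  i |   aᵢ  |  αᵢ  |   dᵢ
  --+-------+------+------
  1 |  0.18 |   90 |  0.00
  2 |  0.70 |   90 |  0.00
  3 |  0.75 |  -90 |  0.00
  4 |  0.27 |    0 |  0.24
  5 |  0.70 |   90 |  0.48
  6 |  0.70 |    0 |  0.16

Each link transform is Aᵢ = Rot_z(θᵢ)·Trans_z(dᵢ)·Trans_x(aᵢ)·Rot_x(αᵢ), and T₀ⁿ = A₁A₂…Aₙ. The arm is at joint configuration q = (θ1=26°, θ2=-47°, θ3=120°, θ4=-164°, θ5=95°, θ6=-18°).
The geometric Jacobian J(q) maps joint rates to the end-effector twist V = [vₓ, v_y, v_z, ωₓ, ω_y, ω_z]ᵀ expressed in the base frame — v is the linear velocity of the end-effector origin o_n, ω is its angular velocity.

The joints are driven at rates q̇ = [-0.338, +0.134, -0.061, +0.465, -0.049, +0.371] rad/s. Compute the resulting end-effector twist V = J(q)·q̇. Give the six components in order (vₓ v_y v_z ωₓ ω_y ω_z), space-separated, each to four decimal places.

-0.3163 -0.3117 0.1728 -0.3259 0.2571 -0.2502

o_n = [-0.6509, -0.8375, -0.8487]
J₁: ẑ×o_n = [0.8375, -0.6509, 0.0000], ω = ẑ
J2: z=[0.4384, -0.8988, 0.0000] o=[0.1618, 0.0789, 0.0000] → [0.7628, 0.3720, -1.1322, 0.4384, -0.8988, 0.0000]
J3: z=[-0.6573, -0.3206, -0.6820] o=[0.5909, 0.2882, -0.5119] → [-0.6598, 0.6256, 0.3418, -0.6573, -0.3206, -0.6820]
J4: z=[-0.7500, 0.1905, 0.6334] o=[0.6457, -0.4077, -0.2377] → [0.1558, -1.2795, 0.5693, -0.7500, 0.1905, 0.6334]
J5: z=[-0.7500, 0.1905, 0.6334] o=[0.3978, -0.1450, -0.2313] → [0.3210, -1.1272, 0.7191, -0.7500, 0.1905, 0.6334]
J6: z=[-0.3039, 0.7513, -0.5858] o=[-0.3734, -0.4959, -0.2813] → [-0.6264, -0.0099, 0.3123, -0.3039, 0.7513, -0.5858]
V = J·q̇ = [-0.3163, -0.3117, 0.1728, -0.3259, 0.2571, -0.2502]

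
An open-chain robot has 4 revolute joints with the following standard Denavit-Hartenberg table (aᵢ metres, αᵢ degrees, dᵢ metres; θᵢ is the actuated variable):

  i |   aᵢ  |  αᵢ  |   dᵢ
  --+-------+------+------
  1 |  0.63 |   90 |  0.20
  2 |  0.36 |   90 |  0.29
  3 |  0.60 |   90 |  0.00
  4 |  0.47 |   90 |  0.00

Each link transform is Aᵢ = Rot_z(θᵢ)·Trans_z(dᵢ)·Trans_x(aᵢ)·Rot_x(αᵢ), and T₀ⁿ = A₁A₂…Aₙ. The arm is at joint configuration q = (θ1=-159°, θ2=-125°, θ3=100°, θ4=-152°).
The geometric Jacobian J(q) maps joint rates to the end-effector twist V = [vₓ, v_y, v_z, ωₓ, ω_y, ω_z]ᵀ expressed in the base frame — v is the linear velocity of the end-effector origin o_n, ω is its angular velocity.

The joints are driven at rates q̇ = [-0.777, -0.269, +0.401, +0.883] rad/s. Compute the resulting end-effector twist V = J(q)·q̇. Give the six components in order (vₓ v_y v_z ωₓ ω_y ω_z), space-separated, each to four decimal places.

-0.1332 0.6588 -0.1206 0.8138 0.1885 -1.2593

o_n = [-0.7506, 0.2177, -0.1951]
J₁: ẑ×o_n = [-0.2177, -0.7506, 0.0000], ω = ẑ
J2: z=[-0.3584, 0.9336, 0.0000] o=[-0.5882, -0.2258, 0.2000] → [-0.3689, -0.1416, -0.0073, -0.3584, 0.9336, 0.0000]
J3: z=[0.7647, 0.2936, 0.5736] o=[-0.4993, 0.1190, -0.0949] → [-0.0861, -0.0674, 0.1493, 0.7647, 0.2936, 0.5736]
J4: z=[0.4651, 0.3645, -0.8067] o=[-0.7669, 0.6492, -0.0095] → [-0.4157, 0.0732, -0.2066, 0.4651, 0.3645, -0.8067]
V = J·q̇ = [-0.1332, 0.6588, -0.1206, 0.8138, 0.1885, -1.2593]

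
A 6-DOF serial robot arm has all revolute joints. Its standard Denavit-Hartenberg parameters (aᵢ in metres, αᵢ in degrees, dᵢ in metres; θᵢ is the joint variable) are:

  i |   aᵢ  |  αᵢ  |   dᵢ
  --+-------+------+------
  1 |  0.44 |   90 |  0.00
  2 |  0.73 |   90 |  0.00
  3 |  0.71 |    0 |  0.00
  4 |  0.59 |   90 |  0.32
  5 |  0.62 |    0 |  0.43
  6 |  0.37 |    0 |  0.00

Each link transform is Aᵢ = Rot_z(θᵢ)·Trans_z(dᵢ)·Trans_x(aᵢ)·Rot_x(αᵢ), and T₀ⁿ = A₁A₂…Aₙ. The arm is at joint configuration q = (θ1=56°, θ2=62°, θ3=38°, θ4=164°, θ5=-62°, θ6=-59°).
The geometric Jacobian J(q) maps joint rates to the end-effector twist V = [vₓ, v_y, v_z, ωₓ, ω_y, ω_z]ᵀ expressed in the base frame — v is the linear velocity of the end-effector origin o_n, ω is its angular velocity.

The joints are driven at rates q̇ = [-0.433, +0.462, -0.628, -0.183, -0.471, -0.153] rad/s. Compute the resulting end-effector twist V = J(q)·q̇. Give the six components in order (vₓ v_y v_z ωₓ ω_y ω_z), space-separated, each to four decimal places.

o_n = [0.5838, -0.1666, 0.6867]
J₁: ẑ×o_n = [0.1666, 0.5838, -0.0000], ω = ẑ
J2: z=[0.8290, -0.5592, 0.0000] o=[0.2460, 0.3648, 0.0000] → [-0.3840, -0.5693, -0.2516, 0.8290, -0.5592, 0.0000]
J3: z=[0.4937, 0.7320, -0.4695] o=[0.4377, 0.6489, 0.6446] → [-0.3520, -0.0894, -0.5096, 0.4937, 0.7320, -0.4695]
J4: z=[0.4937, 0.7320, -0.4695] o=[0.9470, 0.6222, 1.1386] → [-0.7011, 0.3936, -0.1236, 0.4937, 0.7320, -0.4695]
J5: z=[0.6703, -0.6643, -0.3308] o=[0.7781, 0.7671, 0.5053] → [-0.4293, -0.0573, -0.7550, 0.6703, -0.6643, -0.3308]
J6: z=[0.6703, -0.6643, -0.3308] o=[0.6348, 0.0367, 0.3818] → [-0.2698, -0.1875, -0.1702, 0.6703, -0.6643, -0.3308]
V = J·q̇ = [0.3433, -0.4760, 0.6080, -0.4357, -0.4375, 0.1541]

0.3433 -0.4760 0.6080 -0.4357 -0.4375 0.1541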